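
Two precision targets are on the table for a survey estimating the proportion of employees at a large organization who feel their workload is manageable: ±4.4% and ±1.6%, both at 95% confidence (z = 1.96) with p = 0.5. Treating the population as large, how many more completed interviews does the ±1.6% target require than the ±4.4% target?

At ±4.4%: n = 1.96² × 0.2500 / 0.044² ≈ 496.07 → 497.
At ±1.6%: n = 1.96² × 0.2500 / 0.016² ≈ 3751.56 → 3752.
Additional respondents: 3752 − 497 = 3255.

3255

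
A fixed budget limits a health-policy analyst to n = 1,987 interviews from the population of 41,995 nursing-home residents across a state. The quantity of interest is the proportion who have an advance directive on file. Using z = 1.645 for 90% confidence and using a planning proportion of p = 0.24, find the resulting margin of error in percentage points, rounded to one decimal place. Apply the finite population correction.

Finite-population factor: (N−n)/(N−1) = (41995−1987)/(41995−1) = 0.9527.
SE(p̂) = √[p(1−p)/n · (N−n)/(N−1)] = √[0.1824/1987 × 0.9527] = 0.00935.
E = z × SE = 1.645 × 0.00935 = 0.01538 ≈ 1.5 percentage points.

1.5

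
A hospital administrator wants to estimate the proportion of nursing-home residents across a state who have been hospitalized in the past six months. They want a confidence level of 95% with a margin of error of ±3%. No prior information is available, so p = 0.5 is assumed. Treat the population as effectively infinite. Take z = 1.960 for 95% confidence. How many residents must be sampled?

1068

With p = 0.5, p(1−p) = 0.25.
n = z²·p(1−p)/E² = 1.960² × 0.2500 / 0.030² = 3.8416 × 0.2500 / 0.000900 ≈ 1067.11.
Rounding up gives n = 1068.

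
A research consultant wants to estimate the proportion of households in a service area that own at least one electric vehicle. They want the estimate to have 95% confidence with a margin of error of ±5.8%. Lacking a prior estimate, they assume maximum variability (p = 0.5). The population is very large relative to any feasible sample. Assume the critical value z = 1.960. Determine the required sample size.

With p = 0.5, p(1−p) = 0.25.
n = z²·p(1−p)/E² = 1.960² × 0.2500 / 0.058² = 3.8416 × 0.2500 / 0.003364 ≈ 285.49.
Rounding up gives n = 286.

286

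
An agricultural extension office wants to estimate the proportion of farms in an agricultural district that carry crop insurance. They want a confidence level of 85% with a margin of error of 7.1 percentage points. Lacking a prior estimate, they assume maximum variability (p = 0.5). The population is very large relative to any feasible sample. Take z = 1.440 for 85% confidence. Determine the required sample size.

103

With p = 0.5, p(1−p) = 0.25.
n = z²·p(1−p)/E² = 1.440² × 0.2500 / 0.071² = 2.0736 × 0.2500 / 0.005041 ≈ 102.84.
Rounding up gives n = 103.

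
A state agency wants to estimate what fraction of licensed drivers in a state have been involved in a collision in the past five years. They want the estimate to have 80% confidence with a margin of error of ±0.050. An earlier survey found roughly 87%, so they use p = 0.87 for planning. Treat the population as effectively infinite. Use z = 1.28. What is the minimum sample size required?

75

With p = 0.87, p(1−p) = 0.1131.
n = z²·p(1−p)/E² = 1.28² × 0.1131 / 0.050² = 1.6384 × 0.1131 / 0.002500 ≈ 74.12.
Rounding up gives n = 75.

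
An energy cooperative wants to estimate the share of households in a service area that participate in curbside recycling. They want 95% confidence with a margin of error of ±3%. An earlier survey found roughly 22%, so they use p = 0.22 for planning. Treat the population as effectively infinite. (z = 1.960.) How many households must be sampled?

With p = 0.22, p(1−p) = 0.1716.
n = z²·p(1−p)/E² = 1.960² × 0.1716 / 0.030² = 3.8416 × 0.1716 / 0.000900 ≈ 732.47.
Rounding up gives n = 733.

733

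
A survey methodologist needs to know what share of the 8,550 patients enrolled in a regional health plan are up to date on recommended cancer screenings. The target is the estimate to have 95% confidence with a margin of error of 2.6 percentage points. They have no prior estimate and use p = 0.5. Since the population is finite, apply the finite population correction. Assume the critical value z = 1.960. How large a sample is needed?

1219

Unadjusted: n₀ = 1.960² × 0.50 × 0.50 / 0.026² ≈ 1420.71, so n₀ = 1421.
Finite population correction with N = 8,550: n = n₀ / (1 + (n₀−1)/N) = 1421 / (1 + 1420/8550) = 1421 / 1.1661 ≈ 1218.61.
Rounding up, n = 1219.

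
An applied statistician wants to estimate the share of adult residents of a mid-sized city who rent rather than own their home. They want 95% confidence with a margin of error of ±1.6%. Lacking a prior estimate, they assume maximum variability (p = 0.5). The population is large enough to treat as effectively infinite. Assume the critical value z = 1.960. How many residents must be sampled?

With p = 0.5, p(1−p) = 0.25.
n = z²·p(1−p)/E² = 1.960² × 0.2500 / 0.016² = 3.8416 × 0.2500 / 0.000256 ≈ 3751.56.
Rounding up gives n = 3752.

3752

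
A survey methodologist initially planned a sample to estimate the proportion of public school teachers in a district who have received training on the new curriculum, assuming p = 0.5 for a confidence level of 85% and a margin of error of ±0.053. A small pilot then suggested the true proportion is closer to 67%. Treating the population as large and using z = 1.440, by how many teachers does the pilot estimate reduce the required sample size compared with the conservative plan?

Conservative (p = 0.5): n = 1.440² × 0.25 / 0.053² ≈ 184.55 → 185.
Using p = 0.67: p(1−p) = 0.2211, so n = 1.440² × 0.2211 / 0.053² ≈ 163.22 → 164.
Reduction: 185 − 164 = 21.

21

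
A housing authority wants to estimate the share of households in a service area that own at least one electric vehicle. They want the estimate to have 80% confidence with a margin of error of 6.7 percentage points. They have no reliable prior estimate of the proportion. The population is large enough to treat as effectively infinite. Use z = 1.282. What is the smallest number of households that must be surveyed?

92

With no prior estimate, use p = 0.5, giving p(1−p) = 0.25.
n = z²·p(1−p)/E² = 1.282² × 0.2500 / 0.067² = 1.6435 × 0.2500 / 0.004489 ≈ 91.53.
Rounding up gives n = 92.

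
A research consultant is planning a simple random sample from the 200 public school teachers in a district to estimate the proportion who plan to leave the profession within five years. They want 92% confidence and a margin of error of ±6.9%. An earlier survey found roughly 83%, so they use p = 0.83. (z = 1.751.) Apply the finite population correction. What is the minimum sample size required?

63

Unadjusted: n₀ = 1.751² × 0.83 × 0.17 / 0.069² ≈ 90.87, so n₀ = 91.
Finite population correction with N = 200: n = n₀ / (1 + (n₀−1)/N) = 91 / (1 + 90/200) = 91 / 1.4500 ≈ 62.76.
Rounding up, n = 63.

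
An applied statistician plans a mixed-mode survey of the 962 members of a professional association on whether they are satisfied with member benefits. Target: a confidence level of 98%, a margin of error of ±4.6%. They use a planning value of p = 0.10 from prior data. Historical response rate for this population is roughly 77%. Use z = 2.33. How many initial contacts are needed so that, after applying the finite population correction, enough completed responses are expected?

243

Completed interviews needed (unadjusted): n₀ = 2.33² × 0.0900 / 0.046² ≈ 230.91 → 231.
FPC for N = 962: n = 231 / (1 + 230/962) = 231 / 1.2391 ≈ 186.43 → 187.
At a 77% response rate, contacts needed = 187 / 0.77 ≈ 242.86 → 243.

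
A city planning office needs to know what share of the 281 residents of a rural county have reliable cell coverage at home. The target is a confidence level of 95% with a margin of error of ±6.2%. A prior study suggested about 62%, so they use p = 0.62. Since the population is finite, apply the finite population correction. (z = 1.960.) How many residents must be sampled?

Unadjusted: n₀ = 1.960² × 0.62 × 0.38 / 0.062² ≈ 235.45, so n₀ = 236.
Finite population correction with N = 281: n = n₀ / (1 + (n₀−1)/N) = 236 / (1 + 235/281) = 236 / 1.8363 ≈ 128.52.
Rounding up, n = 129.

129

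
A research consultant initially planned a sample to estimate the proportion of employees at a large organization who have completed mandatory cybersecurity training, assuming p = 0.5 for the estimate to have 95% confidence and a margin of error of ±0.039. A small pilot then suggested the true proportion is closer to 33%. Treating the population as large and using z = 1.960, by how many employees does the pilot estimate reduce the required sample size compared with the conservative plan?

Conservative (p = 0.5): n = 1.960² × 0.25 / 0.039² ≈ 631.43 → 632.
Using p = 0.33: p(1−p) = 0.2211, so n = 1.960² × 0.2211 / 0.039² ≈ 558.43 → 559.
Reduction: 632 − 559 = 73.

73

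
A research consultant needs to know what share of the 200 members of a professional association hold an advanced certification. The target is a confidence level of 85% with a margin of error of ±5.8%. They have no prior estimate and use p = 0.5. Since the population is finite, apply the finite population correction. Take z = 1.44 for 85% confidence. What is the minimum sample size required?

88

Unadjusted: n₀ = 1.44² × 0.50 × 0.50 / 0.058² ≈ 154.10, so n₀ = 155.
Finite population correction with N = 200: n = n₀ / (1 + (n₀−1)/N) = 155 / (1 + 154/200) = 155 / 1.7700 ≈ 87.57.
Rounding up, n = 88.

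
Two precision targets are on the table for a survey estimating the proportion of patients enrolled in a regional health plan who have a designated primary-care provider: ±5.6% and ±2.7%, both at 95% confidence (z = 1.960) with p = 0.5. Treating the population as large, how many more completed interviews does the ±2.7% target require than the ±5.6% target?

1011

At ±5.6%: n = 1.960² × 0.2500 / 0.056² ≈ 306.25 → 307.
At ±2.7%: n = 1.960² × 0.2500 / 0.027² ≈ 1317.42 → 1318.
Additional respondents: 1318 − 307 = 1011.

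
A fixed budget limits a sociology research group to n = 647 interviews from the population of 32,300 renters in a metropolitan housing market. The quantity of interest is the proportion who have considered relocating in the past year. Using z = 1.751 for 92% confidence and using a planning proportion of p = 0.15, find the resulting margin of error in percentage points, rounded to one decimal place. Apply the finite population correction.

Finite-population factor: (N−n)/(N−1) = (32300−647)/(32300−1) = 0.9800.
SE(p̂) = √[p(1−p)/n · (N−n)/(N−1)] = √[0.1275/647 × 0.9800] = 0.01390.
E = z × SE = 1.751 × 0.01390 = 0.02433 ≈ 2.4 percentage points.

2.4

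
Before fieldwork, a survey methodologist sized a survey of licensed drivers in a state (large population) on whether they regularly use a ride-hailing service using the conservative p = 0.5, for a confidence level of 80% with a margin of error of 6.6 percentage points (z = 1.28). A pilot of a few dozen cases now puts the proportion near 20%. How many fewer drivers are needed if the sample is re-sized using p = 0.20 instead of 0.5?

34

Conservative (p = 0.5): n = 1.28² × 0.25 / 0.066² ≈ 94.03 → 95.
Using p = 0.20: p(1−p) = 0.1600, so n = 1.28² × 0.1600 / 0.066² ≈ 60.18 → 61.
Reduction: 95 − 61 = 34.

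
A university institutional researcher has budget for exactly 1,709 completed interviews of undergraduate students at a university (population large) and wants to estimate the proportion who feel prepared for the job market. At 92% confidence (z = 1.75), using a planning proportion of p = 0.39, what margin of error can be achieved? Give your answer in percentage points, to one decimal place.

2.1

SE(p̂) = √[p(1−p)/n] = √[0.2379/1709] = 0.01180.
E = z × SE = 1.75 × 0.01180 = 0.02065, or 2.1 percentage points.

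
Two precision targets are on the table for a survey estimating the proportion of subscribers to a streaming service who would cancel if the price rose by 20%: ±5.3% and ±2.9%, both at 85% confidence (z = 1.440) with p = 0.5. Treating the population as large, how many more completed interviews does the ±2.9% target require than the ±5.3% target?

432

At ±5.3%: n = 1.440² × 0.2500 / 0.053² ≈ 184.55 → 185.
At ±2.9%: n = 1.440² × 0.2500 / 0.029² ≈ 616.41 → 617.
Additional respondents: 617 − 185 = 432.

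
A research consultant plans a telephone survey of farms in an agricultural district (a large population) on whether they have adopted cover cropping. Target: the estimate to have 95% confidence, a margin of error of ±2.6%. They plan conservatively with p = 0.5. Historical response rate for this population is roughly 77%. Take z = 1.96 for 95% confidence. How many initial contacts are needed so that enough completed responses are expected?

1846

Completed interviews needed: n₀ = 1.96² × 0.2500 / 0.026² ≈ 1420.71 → 1421.
At a 77% response rate, contacts needed = 1421 / 0.77 ≈ 1845.45 → 1846.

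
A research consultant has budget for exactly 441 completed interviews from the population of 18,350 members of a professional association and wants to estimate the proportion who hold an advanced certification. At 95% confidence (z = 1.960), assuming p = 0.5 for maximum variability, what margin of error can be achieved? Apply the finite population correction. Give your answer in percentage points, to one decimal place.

4.6

Finite-population factor: (N−n)/(N−1) = (18350−441)/(18350−1) = 0.9760.
SE(p̂) = √[p(1−p)/n · (N−n)/(N−1)] = √[0.2500/441 × 0.9760] = 0.02352.
E = z × SE = 1.960 × 0.02352 = 0.04610 ≈ 4.6 percentage points.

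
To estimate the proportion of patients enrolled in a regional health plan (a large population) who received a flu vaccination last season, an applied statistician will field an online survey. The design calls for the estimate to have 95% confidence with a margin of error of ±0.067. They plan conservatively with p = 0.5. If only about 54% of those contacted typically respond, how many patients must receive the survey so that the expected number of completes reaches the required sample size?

397

For 95% confidence, z = 1.960.
Completed interviews needed: n₀ = 1.960² × 0.2500 / 0.067² ≈ 213.95 → 214.
At a 54% response rate, contacts needed = 214 / 0.54 ≈ 396.30 → 397.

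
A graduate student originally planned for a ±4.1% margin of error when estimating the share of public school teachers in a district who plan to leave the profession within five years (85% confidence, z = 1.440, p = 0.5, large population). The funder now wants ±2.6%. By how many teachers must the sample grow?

At ±4.1%: n = 1.440² × 0.2500 / 0.041² ≈ 308.39 → 309.
At ±2.6%: n = 1.440² × 0.2500 / 0.026² ≈ 766.86 → 767.
Additional respondents: 767 − 309 = 458.

458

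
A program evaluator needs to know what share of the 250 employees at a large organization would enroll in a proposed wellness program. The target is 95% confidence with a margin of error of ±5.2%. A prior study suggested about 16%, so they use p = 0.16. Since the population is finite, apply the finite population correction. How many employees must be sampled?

109

For 95% confidence, z = 1.960.
Unadjusted: n₀ = 1.960² × 0.16 × 0.84 / 0.052² ≈ 190.94, so n₀ = 191.
Finite population correction with N = 250: n = n₀ / (1 + (n₀−1)/N) = 191 / (1 + 190/250) = 191 / 1.7600 ≈ 108.52.
Rounding up, n = 109.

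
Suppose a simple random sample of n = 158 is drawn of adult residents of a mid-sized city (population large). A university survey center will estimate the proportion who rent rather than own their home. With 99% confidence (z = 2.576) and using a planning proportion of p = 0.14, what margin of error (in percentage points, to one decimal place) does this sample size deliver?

SE(p̂) = √[p(1−p)/n] = √[0.1204/158] = 0.02760.
E = z × SE = 2.576 × 0.02760 = 0.07111, or 7.1 percentage points.

7.1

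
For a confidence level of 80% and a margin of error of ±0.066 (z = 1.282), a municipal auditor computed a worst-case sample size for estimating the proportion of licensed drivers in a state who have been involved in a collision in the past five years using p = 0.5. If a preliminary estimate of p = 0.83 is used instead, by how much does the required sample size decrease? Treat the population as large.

Conservative (p = 0.5): n = 1.282² × 0.25 / 0.066² ≈ 94.33 → 95.
Using p = 0.83: p(1−p) = 0.1411, so n = 1.282² × 0.1411 / 0.066² ≈ 53.24 → 54.
Reduction: 95 − 54 = 41.

41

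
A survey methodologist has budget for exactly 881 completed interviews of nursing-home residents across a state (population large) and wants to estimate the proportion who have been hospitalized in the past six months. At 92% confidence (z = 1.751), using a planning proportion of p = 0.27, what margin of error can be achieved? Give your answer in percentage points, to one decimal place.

2.6

SE(p̂) = √[p(1−p)/n] = √[0.1971/881] = 0.01496.
E = z × SE = 1.751 × 0.01496 = 0.02619, or 2.6 percentage points.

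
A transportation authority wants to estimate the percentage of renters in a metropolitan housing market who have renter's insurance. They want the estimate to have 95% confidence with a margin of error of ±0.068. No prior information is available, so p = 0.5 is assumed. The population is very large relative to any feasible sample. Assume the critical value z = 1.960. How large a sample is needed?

208

With p = 0.5, p(1−p) = 0.25.
n = z²·p(1−p)/E² = 1.960² × 0.2500 / 0.068² = 3.8416 × 0.2500 / 0.004624 ≈ 207.70.
Rounding up gives n = 208.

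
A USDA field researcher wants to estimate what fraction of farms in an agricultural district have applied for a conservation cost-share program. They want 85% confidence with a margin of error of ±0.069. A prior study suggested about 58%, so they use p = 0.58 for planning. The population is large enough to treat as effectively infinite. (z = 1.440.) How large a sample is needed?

With p = 0.58, p(1−p) = 0.2436.
n = z²·p(1−p)/E² = 1.440² × 0.2436 / 0.069² = 2.0736 × 0.2436 / 0.004761 ≈ 106.10.
Rounding up gives n = 107.

107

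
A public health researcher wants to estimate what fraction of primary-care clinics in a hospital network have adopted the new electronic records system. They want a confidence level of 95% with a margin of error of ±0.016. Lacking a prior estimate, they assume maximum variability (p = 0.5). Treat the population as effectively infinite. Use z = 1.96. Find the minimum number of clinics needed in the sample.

3752

With p = 0.5, p(1−p) = 0.25.
n = z²·p(1−p)/E² = 1.96² × 0.2500 / 0.016² = 3.8416 × 0.2500 / 0.000256 ≈ 3751.56.
Rounding up gives n = 3752.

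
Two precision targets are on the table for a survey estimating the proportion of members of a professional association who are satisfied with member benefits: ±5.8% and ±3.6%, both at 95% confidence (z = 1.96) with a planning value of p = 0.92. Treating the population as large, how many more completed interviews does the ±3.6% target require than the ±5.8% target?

At ±5.8%: n = 1.96² × 0.0736 / 0.058² ≈ 84.05 → 85.
At ±3.6%: n = 1.96² × 0.0736 / 0.036² ≈ 218.16 → 219.
Additional respondents: 219 − 85 = 134.

134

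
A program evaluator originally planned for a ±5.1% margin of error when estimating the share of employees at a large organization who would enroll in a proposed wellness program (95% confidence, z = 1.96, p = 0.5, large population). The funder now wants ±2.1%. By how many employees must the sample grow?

1808

At ±5.1%: n = 1.96² × 0.2500 / 0.051² ≈ 369.24 → 370.
At ±2.1%: n = 1.96² × 0.2500 / 0.021² ≈ 2177.78 → 2178.
Additional respondents: 2178 − 370 = 1808.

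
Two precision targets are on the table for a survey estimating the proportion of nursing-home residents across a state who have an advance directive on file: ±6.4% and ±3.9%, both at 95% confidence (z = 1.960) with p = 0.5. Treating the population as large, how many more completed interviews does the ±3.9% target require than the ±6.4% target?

397

At ±6.4%: n = 1.960² × 0.2500 / 0.064² ≈ 234.47 → 235.
At ±3.9%: n = 1.960² × 0.2500 / 0.039² ≈ 631.43 → 632.
Additional respondents: 632 − 235 = 397.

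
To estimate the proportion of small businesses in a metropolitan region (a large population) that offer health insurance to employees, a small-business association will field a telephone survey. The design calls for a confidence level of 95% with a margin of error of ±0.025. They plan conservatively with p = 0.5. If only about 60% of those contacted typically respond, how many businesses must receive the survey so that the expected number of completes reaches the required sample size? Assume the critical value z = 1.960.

Completed interviews needed: n₀ = 1.960² × 0.2500 / 0.025² ≈ 1536.64 → 1537.
At a 60% response rate, contacts needed = 1537 / 0.60 ≈ 2561.67 → 2562.

2562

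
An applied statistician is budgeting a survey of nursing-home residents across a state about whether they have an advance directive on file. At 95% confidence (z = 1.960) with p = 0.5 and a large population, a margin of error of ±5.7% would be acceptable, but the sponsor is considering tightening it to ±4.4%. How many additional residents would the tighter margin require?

At ±5.7%: n = 1.960² × 0.2500 / 0.057² ≈ 295.60 → 296.
At ±4.4%: n = 1.960² × 0.2500 / 0.044² ≈ 496.07 → 497.
Additional respondents: 497 − 296 = 201.

201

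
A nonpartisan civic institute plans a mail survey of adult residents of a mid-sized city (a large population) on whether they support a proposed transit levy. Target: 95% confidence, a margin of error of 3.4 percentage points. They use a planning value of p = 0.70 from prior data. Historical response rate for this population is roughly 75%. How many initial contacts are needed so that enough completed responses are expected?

For 95% confidence, z = 1.96.
Completed interviews needed: n₀ = 1.96² × 0.2100 / 0.034² ≈ 697.87 → 698.
At a 75% response rate, contacts needed = 698 / 0.75 ≈ 930.67 → 931.

931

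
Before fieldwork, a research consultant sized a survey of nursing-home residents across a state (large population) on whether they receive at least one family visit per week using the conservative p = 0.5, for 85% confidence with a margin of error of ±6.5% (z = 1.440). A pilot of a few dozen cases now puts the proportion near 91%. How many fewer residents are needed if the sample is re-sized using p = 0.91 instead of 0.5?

82

Conservative (p = 0.5): n = 1.440² × 0.25 / 0.065² ≈ 122.70 → 123.
Using p = 0.91: p(1−p) = 0.0819, so n = 1.440² × 0.0819 / 0.065² ≈ 40.20 → 41.
Reduction: 123 − 41 = 82.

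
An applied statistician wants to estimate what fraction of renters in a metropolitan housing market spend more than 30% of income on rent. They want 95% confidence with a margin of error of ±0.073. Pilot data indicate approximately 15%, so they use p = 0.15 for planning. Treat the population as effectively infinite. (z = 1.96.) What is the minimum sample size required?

92

With p = 0.15, p(1−p) = 0.1275.
n = z²·p(1−p)/E² = 1.96² × 0.1275 / 0.073² = 3.8416 × 0.1275 / 0.005329 ≈ 91.91.
Rounding up gives n = 92.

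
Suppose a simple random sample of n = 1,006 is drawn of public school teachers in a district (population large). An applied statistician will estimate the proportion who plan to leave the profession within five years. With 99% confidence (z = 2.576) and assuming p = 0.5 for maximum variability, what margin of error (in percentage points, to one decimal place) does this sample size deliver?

4.1

SE(p̂) = √[p(1−p)/n] = √[0.2500/1006] = 0.01576.
E = z × SE = 2.576 × 0.01576 = 0.04061, or 4.1 percentage points.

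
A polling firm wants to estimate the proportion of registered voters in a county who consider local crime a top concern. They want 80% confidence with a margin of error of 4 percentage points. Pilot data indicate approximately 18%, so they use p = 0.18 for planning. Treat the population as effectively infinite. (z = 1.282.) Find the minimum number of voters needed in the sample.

152

With p = 0.18, p(1−p) = 0.1476.
n = z²·p(1−p)/E² = 1.282² × 0.1476 / 0.040² = 1.6435 × 0.1476 / 0.001600 ≈ 151.62.
Rounding up gives n = 152.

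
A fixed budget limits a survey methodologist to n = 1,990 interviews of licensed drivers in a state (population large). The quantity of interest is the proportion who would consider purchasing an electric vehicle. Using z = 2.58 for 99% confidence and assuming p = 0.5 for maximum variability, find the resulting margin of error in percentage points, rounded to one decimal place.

2.9

SE(p̂) = √[p(1−p)/n] = √[0.2500/1990] = 0.01121.
E = z × SE = 2.58 × 0.01121 = 0.02892, or 2.9 percentage points.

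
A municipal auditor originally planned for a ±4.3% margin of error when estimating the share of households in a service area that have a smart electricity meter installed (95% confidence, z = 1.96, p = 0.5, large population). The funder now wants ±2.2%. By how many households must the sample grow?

1465

At ±4.3%: n = 1.96² × 0.2500 / 0.043² ≈ 519.42 → 520.
At ±2.2%: n = 1.96² × 0.2500 / 0.022² ≈ 1984.30 → 1985.
Additional respondents: 1985 − 520 = 1465.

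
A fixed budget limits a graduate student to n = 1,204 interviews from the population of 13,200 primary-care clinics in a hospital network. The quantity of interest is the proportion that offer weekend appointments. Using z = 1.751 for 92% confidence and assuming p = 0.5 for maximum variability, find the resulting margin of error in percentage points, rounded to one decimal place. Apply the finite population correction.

2.4

Finite-population factor: (N−n)/(N−1) = (13200−1204)/(13200−1) = 0.9089.
SE(p̂) = √[p(1−p)/n · (N−n)/(N−1)] = √[0.2500/1204 × 0.9089] = 0.01374.
E = z × SE = 1.751 × 0.01374 = 0.02405 ≈ 2.4 percentage points.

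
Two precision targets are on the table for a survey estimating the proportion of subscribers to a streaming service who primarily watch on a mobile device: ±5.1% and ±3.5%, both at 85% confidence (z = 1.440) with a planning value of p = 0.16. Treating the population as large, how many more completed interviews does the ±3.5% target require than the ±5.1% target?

120

At ±5.1%: n = 1.440² × 0.1344 / 0.051² ≈ 107.15 → 108.
At ±3.5%: n = 1.440² × 0.1344 / 0.035² ≈ 227.50 → 228.
Additional respondents: 228 − 108 = 120.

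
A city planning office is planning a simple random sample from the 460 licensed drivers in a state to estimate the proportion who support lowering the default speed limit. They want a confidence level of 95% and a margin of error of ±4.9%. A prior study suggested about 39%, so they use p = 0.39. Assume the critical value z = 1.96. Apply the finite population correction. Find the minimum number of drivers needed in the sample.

209

Unadjusted: n₀ = 1.96² × 0.39 × 0.61 / 0.049² ≈ 380.64, so n₀ = 381.
Finite population correction with N = 460: n = n₀ / (1 + (n₀−1)/N) = 381 / (1 + 380/460) = 381 / 1.8261 ≈ 208.64.
Rounding up, n = 209.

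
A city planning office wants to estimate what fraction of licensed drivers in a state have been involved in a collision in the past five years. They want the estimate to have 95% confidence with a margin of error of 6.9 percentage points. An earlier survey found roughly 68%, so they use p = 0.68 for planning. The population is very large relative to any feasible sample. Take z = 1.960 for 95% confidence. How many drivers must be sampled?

With p = 0.68, p(1−p) = 0.2176.
n = z²·p(1−p)/E² = 1.960² × 0.2176 / 0.069² = 3.8416 × 0.2176 / 0.004761 ≈ 175.58.
Rounding up gives n = 176.

176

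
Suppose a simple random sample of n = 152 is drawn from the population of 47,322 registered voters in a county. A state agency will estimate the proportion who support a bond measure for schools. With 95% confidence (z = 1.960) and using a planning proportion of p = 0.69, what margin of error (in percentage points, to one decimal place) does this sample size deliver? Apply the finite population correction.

7.3

Finite-population factor: (N−n)/(N−1) = (47322−152)/(47322−1) = 0.9968.
SE(p̂) = √[p(1−p)/n · (N−n)/(N−1)] = √[0.2139/152 × 0.9968] = 0.03745.
E = z × SE = 1.960 × 0.03745 = 0.07341 ≈ 7.3 percentage points.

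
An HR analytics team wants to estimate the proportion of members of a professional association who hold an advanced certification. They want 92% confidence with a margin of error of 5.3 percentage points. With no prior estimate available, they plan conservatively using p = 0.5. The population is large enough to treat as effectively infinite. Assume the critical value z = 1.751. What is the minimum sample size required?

273

With p = 0.5, p(1−p) = 0.25.
n = z²·p(1−p)/E² = 1.751² × 0.2500 / 0.053² = 3.0660 × 0.2500 / 0.002809 ≈ 272.87.
Rounding up gives n = 273.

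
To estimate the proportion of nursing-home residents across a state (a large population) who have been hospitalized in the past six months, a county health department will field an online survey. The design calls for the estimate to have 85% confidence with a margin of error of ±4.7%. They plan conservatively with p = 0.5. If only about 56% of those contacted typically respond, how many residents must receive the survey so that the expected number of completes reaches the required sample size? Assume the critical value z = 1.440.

420

Completed interviews needed: n₀ = 1.440² × 0.2500 / 0.047² ≈ 234.68 → 235.
At a 56% response rate, contacts needed = 235 / 0.56 ≈ 419.64 → 420.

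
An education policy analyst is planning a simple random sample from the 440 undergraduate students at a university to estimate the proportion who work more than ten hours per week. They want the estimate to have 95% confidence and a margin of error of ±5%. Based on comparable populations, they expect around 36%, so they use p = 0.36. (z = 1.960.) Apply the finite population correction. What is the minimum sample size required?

197

Unadjusted: n₀ = 1.960² × 0.36 × 0.64 / 0.050² ≈ 354.04, so n₀ = 355.
Finite population correction with N = 440: n = n₀ / (1 + (n₀−1)/N) = 355 / (1 + 354/440) = 355 / 1.8045 ≈ 196.73.
Rounding up, n = 197.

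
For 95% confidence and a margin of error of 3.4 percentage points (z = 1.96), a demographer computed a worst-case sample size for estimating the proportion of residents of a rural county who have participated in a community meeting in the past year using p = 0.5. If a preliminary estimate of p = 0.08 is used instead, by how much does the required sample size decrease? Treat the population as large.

586

Conservative (p = 0.5): n = 1.96² × 0.25 / 0.034² ≈ 830.80 → 831.
Using p = 0.08: p(1−p) = 0.0736, so n = 1.96² × 0.0736 / 0.034² ≈ 244.59 → 245.
Reduction: 831 − 245 = 586.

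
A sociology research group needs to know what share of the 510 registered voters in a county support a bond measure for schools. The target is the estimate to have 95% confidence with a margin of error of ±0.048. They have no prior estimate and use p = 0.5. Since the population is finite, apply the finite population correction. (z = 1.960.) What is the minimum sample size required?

230

Unadjusted: n₀ = 1.960² × 0.50 × 0.50 / 0.048² ≈ 416.84, so n₀ = 417.
Finite population correction with N = 510: n = n₀ / (1 + (n₀−1)/N) = 417 / (1 + 416/510) = 417 / 1.8157 ≈ 229.67.
Rounding up, n = 230.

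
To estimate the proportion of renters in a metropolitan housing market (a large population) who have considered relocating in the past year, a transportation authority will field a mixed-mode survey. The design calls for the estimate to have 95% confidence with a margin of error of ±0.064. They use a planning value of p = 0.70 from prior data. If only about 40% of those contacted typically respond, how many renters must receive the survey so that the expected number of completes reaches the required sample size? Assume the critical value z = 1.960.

493

Completed interviews needed: n₀ = 1.960² × 0.2100 / 0.064² ≈ 196.96 → 197.
At a 40% response rate, contacts needed = 197 / 0.40 ≈ 492.50 → 493.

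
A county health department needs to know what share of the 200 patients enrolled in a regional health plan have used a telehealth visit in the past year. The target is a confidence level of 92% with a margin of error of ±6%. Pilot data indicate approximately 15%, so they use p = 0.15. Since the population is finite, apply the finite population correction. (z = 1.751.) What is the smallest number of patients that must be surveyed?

71

Unadjusted: n₀ = 1.751² × 0.15 × 0.85 / 0.060² ≈ 108.59, so n₀ = 109.
Finite population correction with N = 200: n = n₀ / (1 + (n₀−1)/N) = 109 / (1 + 108/200) = 109 / 1.5400 ≈ 70.78.
Rounding up, n = 71.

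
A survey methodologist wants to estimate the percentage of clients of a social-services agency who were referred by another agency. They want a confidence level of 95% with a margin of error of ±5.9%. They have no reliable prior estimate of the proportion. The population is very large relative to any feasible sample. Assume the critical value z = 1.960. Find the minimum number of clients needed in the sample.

With no prior estimate, use p = 0.5, giving p(1−p) = 0.25.
n = z²·p(1−p)/E² = 1.960² × 0.2500 / 0.059² = 3.8416 × 0.2500 / 0.003481 ≈ 275.90.
Rounding up gives n = 276.

276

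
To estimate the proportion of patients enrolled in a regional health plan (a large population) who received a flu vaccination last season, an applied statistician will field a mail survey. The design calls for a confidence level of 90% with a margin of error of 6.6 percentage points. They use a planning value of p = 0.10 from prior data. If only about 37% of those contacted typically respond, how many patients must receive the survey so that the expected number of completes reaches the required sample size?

152

For 90% confidence, z = 1.645.
Completed interviews needed: n₀ = 1.645² × 0.0900 / 0.066² ≈ 55.91 → 56.
At a 37% response rate, contacts needed = 56 / 0.37 ≈ 151.35 → 152.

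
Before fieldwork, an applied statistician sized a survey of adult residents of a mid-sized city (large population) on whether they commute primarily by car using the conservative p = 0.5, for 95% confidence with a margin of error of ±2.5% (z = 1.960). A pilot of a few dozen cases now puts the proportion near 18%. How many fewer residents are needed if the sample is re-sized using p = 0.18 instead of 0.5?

Conservative (p = 0.5): n = 1.960² × 0.25 / 0.025² ≈ 1536.64 → 1537.
Using p = 0.18: p(1−p) = 0.1476, so n = 1.960² × 0.1476 / 0.025² ≈ 907.23 → 908.
Reduction: 1537 − 908 = 629.

629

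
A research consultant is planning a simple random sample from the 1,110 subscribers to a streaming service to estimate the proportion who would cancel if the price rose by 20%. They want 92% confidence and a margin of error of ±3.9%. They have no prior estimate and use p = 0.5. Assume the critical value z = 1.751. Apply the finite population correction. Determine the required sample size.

Unadjusted: n₀ = 1.751² × 0.50 × 0.50 / 0.039² ≈ 503.94, so n₀ = 504.
Finite population correction with N = 1,110: n = n₀ / (1 + (n₀−1)/N) = 504 / (1 + 503/1110) = 504 / 1.4532 ≈ 346.83.
Rounding up, n = 347.

347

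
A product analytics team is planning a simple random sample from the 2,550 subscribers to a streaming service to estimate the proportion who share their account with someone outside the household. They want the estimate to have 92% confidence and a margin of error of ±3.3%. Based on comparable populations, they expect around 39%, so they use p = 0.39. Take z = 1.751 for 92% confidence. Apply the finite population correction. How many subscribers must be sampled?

Unadjusted: n₀ = 1.751² × 0.39 × 0.61 / 0.033² ≈ 669.79, so n₀ = 670.
Finite population correction with N = 2,550: n = n₀ / (1 + (n₀−1)/N) = 670 / (1 + 669/2550) = 670 / 1.2624 ≈ 530.75.
Rounding up, n = 531.

531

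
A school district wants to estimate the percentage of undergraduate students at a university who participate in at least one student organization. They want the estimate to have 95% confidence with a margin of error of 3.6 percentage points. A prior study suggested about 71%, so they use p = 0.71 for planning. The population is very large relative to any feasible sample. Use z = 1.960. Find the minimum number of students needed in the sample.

611

With p = 0.71, p(1−p) = 0.2059.
n = z²·p(1−p)/E² = 1.960² × 0.2059 / 0.036² = 3.8416 × 0.2059 / 0.001296 ≈ 610.33.
Rounding up gives n = 611.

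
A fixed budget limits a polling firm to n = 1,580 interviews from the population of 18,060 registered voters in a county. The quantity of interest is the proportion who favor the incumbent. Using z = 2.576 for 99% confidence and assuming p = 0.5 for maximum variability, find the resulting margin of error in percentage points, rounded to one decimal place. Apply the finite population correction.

Finite-population factor: (N−n)/(N−1) = (18060−1580)/(18060−1) = 0.9126.
SE(p̂) = √[p(1−p)/n · (N−n)/(N−1)] = √[0.2500/1580 × 0.9126] = 0.01202.
E = z × SE = 2.576 × 0.01202 = 0.03095 ≈ 3.1 percentage points.

3.1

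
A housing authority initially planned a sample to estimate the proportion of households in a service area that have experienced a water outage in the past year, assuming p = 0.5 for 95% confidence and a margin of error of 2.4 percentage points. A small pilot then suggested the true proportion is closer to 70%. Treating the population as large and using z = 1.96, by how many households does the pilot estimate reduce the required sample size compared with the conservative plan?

267

Conservative (p = 0.5): n = 1.96² × 0.25 / 0.024² ≈ 1667.36 → 1668.
Using p = 0.70: p(1−p) = 0.2100, so n = 1.96² × 0.2100 / 0.024² ≈ 1400.58 → 1401.
Reduction: 1668 − 1401 = 267.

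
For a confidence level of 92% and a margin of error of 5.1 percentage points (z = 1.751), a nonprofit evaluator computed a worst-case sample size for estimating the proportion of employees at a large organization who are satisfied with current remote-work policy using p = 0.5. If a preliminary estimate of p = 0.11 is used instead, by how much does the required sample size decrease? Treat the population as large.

Conservative (p = 0.5): n = 1.751² × 0.25 / 0.051² ≈ 294.69 → 295.
Using p = 0.11: p(1−p) = 0.0979, so n = 1.751² × 0.0979 / 0.051² ≈ 115.40 → 116.
Reduction: 295 − 116 = 179.

179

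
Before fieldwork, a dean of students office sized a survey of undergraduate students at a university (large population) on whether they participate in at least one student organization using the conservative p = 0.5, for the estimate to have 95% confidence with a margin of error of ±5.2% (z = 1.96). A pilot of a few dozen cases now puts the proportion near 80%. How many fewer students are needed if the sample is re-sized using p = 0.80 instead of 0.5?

Conservative (p = 0.5): n = 1.96² × 0.25 / 0.052² ≈ 355.18 → 356.
Using p = 0.80: p(1−p) = 0.1600, so n = 1.96² × 0.1600 / 0.052² ≈ 227.31 → 228.
Reduction: 356 − 228 = 128.

128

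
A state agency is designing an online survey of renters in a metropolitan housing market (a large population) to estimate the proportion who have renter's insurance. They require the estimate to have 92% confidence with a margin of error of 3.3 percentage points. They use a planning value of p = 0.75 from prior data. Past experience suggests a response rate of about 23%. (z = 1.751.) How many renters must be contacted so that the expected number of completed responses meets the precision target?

Completed interviews needed: n₀ = 1.751² × 0.1875 / 0.033² ≈ 527.89 → 528.
At a 23% response rate, contacts needed = 528 / 0.23 ≈ 2295.65 → 2296.

2296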